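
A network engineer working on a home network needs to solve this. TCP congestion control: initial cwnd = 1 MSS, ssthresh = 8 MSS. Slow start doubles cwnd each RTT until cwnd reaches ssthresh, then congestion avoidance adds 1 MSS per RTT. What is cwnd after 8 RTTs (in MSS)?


RTT 0: cwnd = 1 MSS (initial)
RTT 1: cwnd = 2 MSS (slow start, doubled)
RTT 2: cwnd = 4 MSS (slow start, doubled)
RTT 3: cwnd = 8 MSS (slow start, doubled)
RTT 4: cwnd = 9 MSS (congestion avoidance, +1)
RTT 5: cwnd = 10 MSS (congestion avoidance, +1)
RTT 6: cwnd = 11 MSS (congestion avoidance, +1)
RTT 7: cwnd = 12 MSS (congestion avoidance, +1)
RTT 8: cwnd = 13 MSS (congestion avoidance, +1)

13


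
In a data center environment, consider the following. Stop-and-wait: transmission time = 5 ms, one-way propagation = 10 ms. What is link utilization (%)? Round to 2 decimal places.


Given: Ttrans = 5 ms, Tprop = 10 ms
RTT = 2 * Tprop = 2 * 10 = 20 ms
U = Ttrans / (Ttrans + RTT)
U = 5 / (5 + 20)
U = 5 / 25 = 0.2
U% = 20.00%

20.00


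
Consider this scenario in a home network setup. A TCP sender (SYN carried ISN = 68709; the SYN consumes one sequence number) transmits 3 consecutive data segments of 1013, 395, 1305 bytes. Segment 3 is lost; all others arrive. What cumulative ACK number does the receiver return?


SYN uses sequence number 68709; first data byte = ISN + 1 = 68710.
Segment 1: SEQ = 68710, len = 1013 B, covers [68710, 69722]
Segment 2: SEQ = 69723, len = 395 B, covers [69723, 70117]
Segment 3: SEQ = 70118, len = 1305 B, covers [70118, 71422] [LOST]
In-order data received: bytes [68710, 70117] (segments 1..2).
Segment 3 missing -> gap begins at byte 70118.
Cumulative ACK = next expected in-order byte = 68710 + 1013 + 395 = 70118

70118


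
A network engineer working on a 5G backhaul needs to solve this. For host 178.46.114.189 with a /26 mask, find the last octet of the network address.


Given: IP = 178.46.114.189, prefix = /26
Subnet mask = 255.255.255.192
Last octet of IP: 189
Last octet of mask: 192
Network last octet = 189 AND 192 = 128

128


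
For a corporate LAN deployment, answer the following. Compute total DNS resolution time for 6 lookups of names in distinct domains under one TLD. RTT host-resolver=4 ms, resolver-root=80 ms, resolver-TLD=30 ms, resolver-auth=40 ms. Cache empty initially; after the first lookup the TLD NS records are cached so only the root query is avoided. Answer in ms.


Lookup 1 (cold cache): local + root + TLD + auth = 4 + 80 + 30 + 40 = 154 ms
Lookups 2..6 (TLD NS cached -> skip root; new domain -> still ask TLD and auth): local + TLD + auth = 4 + 30 + 40 = 74 ms each
Remaining 5 lookups: 5 * 74 = 370 ms
Total = 154 + 370 = 524 ms

524


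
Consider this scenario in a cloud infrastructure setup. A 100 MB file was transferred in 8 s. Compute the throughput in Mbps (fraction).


Given: file = 100 MB, time = 8 s
File in Mb = 100 * 8 = 800 Mb
Throughput = 800 / 8 Mbps
Throughput = 100 Mbps

100


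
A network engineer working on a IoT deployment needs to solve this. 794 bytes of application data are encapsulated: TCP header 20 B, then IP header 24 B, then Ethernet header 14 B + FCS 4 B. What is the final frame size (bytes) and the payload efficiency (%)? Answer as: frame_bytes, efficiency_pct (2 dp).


TCP segment = 794 + 20 = 814 B
IP packet = 814 + 24 = 838 B
Ethernet frame = 838 + 14 + 4 = 856 B
Efficiency = app / frame = 794 / 856 = 0.927570 = 92.7570% -> 92.76% (2 dp)

856, 92.76


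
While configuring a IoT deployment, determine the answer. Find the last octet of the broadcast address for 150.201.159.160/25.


Given: IP = 150.201.159.160, prefix = /25
Host bits = 32 - 25 = 7
Network last octet = 160 AND mask = 128
Host part size = 2^7 - 1 = 127
Broadcast last octet = 128 OR 127 = 255

255


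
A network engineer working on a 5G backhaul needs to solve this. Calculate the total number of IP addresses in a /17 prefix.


Given: CIDR prefix /17
Host bits = 32 - 17 = 15
Total addresses = 2^15 = 32768

32768


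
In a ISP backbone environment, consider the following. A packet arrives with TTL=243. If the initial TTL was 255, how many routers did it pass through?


Given: initial TTL = 255, received TTL = 243
Hops = initial TTL - received TTL
Hops = 255 - 243 = 12

12


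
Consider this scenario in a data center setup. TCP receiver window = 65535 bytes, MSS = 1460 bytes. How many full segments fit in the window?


Given: RWND = 65535 bytes, MSS = 1460 bytes
Full segments = floor(RWND / MSS)
Full segments = floor(65535 / 1460)
Full segments = floor(44.887) = 44

44


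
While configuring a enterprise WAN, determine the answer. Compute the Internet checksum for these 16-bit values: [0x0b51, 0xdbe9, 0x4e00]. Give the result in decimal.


Given words: [0x0b51, 0xdbe9, 0x4e00]
Step 1: Sum all words
Raw sum = 2897 + 56297 + 19968 = 79162
Step 2: Fold carry: (13626 + 1) = 13627
One's complement = ~13627 & 0xFFFF = 51908

51908


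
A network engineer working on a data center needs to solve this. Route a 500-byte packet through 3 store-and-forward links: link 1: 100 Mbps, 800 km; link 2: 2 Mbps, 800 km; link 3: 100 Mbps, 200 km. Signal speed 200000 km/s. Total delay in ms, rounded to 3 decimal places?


Packet = 500 bytes = 4000 bits. Store-and-forward: sum (t_trans + t_prop) per link.
Link 1: t_trans = 4000/(100*10^6) s = 0.0400 ms; t_prop = 800/200000 s = 4.0000 ms; subtotal = 4.0400 ms
Link 2: t_trans = 4000/(2*10^6) s = 2.0000 ms; t_prop = 800/200000 s = 4.0000 ms; subtotal = 6.0000 ms
Link 3: t_trans = 4000/(100*10^6) s = 0.0400 ms; t_prop = 200/200000 s = 1.0000 ms; subtotal = 1.0400 ms
End-to-end = 4.0400 + 6.0000 + 1.0400 = 11.0800 ms -> 11.080 ms (3 dp)

11.080


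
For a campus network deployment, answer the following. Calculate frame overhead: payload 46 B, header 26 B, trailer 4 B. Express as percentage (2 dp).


Given: payload = 46 B, header = 26 B, trailer = 4 B
Overhead bytes = header + trailer = 26 + 4 = 30
Total frame = payload + overhead = 46 + 30 = 76
Overhead % = 30 / 76 * 100 = 39.4737% -> 39.47% (2 dp)

39.47


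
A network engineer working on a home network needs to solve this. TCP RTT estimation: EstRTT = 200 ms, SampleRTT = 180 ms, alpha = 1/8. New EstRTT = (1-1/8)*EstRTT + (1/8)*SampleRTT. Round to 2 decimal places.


Given: EstRTT = 200 ms, SampleRTT = 180 ms, alpha = 1/8
New EstRTT = (1 - alpha) * EstRTT + alpha * SampleRTT
(7/8) * 200 = 175
(1/8) * 180 = 22.5
New EstRTT = 175 + 22.5 = 197.5 ms -> 197.50 ms (2 dp)

197.50


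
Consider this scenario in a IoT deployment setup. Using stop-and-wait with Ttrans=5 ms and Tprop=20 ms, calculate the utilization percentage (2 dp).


Given: Ttrans = 5 ms, Tprop = 20 ms
RTT = 2 * Tprop = 2 * 20 = 40 ms
U = Ttrans / (Ttrans + RTT)
U = 5 / (5 + 40)
U = 5 / 45 = 0.111111
U% = 11.11%

11.11


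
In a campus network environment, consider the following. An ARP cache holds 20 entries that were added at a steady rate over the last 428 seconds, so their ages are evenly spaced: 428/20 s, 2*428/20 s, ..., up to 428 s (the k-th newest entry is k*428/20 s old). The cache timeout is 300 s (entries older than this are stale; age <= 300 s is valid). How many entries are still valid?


Ages are k * 428/20 s for k = 1..20 (spacing = 21.4000 s).
Entry k is valid iff k * 428/20 <= 300 iff k <= 20 * 300 / 428 = 14.0187
n_valid = floor(14.0187) = 14
(n_stale = 20 - 14 = 6)

14


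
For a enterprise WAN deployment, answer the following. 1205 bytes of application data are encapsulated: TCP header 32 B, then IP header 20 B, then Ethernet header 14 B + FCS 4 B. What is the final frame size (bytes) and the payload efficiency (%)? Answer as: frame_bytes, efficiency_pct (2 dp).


TCP segment = 1205 + 32 = 1237 B
IP packet = 1237 + 20 = 1257 B
Ethernet frame = 1257 + 14 + 4 = 1275 B
Efficiency = app / frame = 1205 / 1275 = 0.945098 = 94.5098% -> 94.51% (2 dp)

1275, 94.51


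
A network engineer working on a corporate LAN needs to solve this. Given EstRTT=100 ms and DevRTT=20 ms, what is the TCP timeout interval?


Given: EstRTT = 100 ms, DevRTT = 20 ms
Timeout = EstRTT + 4 * DevRTT
4 * DevRTT = 4 * 20 = 80
Timeout = 100 + 80 = 180 ms

180


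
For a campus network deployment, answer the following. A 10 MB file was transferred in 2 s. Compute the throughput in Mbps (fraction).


Given: file = 10 MB, time = 2 s
File in Mb = 10 * 8 = 80 Mb
Throughput = 80 / 2 Mbps
Throughput = 40 Mbps

40


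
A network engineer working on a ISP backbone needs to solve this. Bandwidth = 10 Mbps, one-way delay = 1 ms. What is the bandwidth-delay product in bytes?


Given: bandwidth = 10 Mbps, delay = 1 ms
BDP in bits = 10 * 10^6 * 1 / 1000
BDP in bits = 10000
BDP in bytes = 10000 / 8 = 1250

1250


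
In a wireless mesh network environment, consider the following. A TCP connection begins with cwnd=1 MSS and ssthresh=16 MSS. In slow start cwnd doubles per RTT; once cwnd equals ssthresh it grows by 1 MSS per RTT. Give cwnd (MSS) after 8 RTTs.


RTT 0: cwnd = 1 MSS (initial)
RTT 1: cwnd = 2 MSS (slow start, doubled)
RTT 2: cwnd = 4 MSS (slow start, doubled)
RTT 3: cwnd = 8 MSS (slow start, doubled)
RTT 4: cwnd = 16 MSS (slow start, doubled)
RTT 5: cwnd = 17 MSS (congestion avoidance, +1)
RTT 6: cwnd = 18 MSS (congestion avoidance, +1)
RTT 7: cwnd = 19 MSS (congestion avoidance, +1)
RTT 8: cwnd = 20 MSS (congestion avoidance, +1)

20


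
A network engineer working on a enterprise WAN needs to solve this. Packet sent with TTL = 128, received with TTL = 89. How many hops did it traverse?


Given: initial TTL = 128, received TTL = 89
Hops = initial TTL - received TTL
Hops = 128 - 89 = 39

39


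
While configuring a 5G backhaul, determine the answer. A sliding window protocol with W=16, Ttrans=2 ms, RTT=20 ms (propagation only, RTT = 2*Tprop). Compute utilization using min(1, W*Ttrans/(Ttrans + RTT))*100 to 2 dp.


Given: W = 16, Ttrans = 2 ms, RTT = 20 ms (= 2 * Tprop, Tprop = 10 ms)
Cycle time = Ttrans + RTT = 2 + 20 = 22 ms (first packet sent until its ACK returns)
W * Ttrans = 16 * 2 = 32 ms of sending per cycle
W * Ttrans / (Ttrans + RTT) = 32 / 22 = 1.454545
U = min(1, 1.454545) = 1.000000
U% = 100.00%

100.00


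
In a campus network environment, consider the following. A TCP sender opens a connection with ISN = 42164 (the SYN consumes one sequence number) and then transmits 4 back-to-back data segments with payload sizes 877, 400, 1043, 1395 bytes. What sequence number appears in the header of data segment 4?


The SYN occupies sequence number ISN = 42164, so the first data byte is ISN + 1 = 42165.
SEQ of data segment i = (ISN + 1) + sum of payload sizes of segments 1..i-1.
Segment 1: SEQ = 42165, payload = 877 bytes
Segment 2: SEQ = 43042, payload = 400 bytes
Segment 3: SEQ = 43442, payload = 1043 bytes
Segment 4: SEQ = 44485, payload = 1395 bytes
SEQ of segment 4 = 42165 + 877 + 400 + 1043 = 44485

44485


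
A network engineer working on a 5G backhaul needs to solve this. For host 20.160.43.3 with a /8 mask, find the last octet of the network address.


Given: IP = 20.160.43.3, prefix = /8
Subnet mask = 255.0.0.0
Last octet of IP: 3
Last octet of mask: 0
Network last octet = 3 AND 0 = 0

0


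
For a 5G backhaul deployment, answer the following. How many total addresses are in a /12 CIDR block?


Given: CIDR prefix /12
Host bits = 32 - 12 = 20
Total addresses = 2^20 = 1048576

1048576


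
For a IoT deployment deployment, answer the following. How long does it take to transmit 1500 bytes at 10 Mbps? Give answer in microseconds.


Given: packet = 1500 bytes, bandwidth = 10 Mbps
Packet in bits = 1500 * 8 = 12000 bits
Bandwidth = 10 * 10^6 = 10000000 bps
Time = 12000 / 10000000 seconds
Time in us = 12000 * 10^6 / 10000000 = 1200

1200


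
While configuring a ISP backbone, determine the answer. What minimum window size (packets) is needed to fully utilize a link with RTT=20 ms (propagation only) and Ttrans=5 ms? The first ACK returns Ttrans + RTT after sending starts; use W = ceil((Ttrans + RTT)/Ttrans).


Given: Ttrans = 5 ms, RTT = 20 ms (= 2 * Tprop, Tprop = 10 ms)
Time until first ACK returns = Ttrans + RTT = 5 + 20 = 25 ms
Need W * Ttrans >= Ttrans + RTT  ->  W >= (Ttrans + RTT) / Ttrans
(Ttrans + RTT) / Ttrans = 25 / 5 = 5
W_min = ceil(5) = 5

5


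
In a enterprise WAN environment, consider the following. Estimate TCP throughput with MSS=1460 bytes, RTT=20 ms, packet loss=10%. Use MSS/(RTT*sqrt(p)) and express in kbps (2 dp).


Given: MSS = 1460 bytes, RTT = 20 ms, loss = 10%
RTT in seconds = 20 / 1000 = 0.02
Loss rate = 10% = 0.1
sqrt(loss) = sqrt(0.1) = 0.316227766017
Throughput (bytes/s) = 1460 / (0.02 * 0.316227766017) = 230846.2692
Throughput (kbps) = 230846.2692 * 8 / 1000 = 1846.770154 -> 1846.77 kbps (2 dp)

1846.77


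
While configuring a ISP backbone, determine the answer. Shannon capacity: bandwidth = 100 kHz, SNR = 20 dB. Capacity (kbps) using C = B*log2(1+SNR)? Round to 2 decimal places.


Given: B = 100 kHz, SNR = 20 dB
SNR linear = 10^(20/10) = 100
1 + SNR = 101
log2(101) = 6.6582114828
C = 100 * 1000 * 6.6582114828 = 665821.1483 bps
C = 665.821148 kbps -> 665.82 kbps (2 dp)

665.82


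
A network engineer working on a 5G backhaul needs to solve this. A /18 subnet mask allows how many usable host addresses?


Given: subnet mask /18
Host bits = 32 - 18 = 14
Total addresses = 2^14 = 16384
Usable hosts = 16384 - 2 (network + broadcast) = 16382

16382


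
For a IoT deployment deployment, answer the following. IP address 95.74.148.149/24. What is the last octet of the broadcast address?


Given: IP = 95.74.148.149, prefix = /24
Host bits = 32 - 24 = 8
Network last octet = 149 AND mask = 0
Host part size = 2^8 - 1 = 255
Broadcast last octet = 0 OR 255 = 255

255


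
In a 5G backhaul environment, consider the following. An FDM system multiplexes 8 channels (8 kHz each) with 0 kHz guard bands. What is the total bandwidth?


Given: 8 channels, 8 kHz each, guard = 0 kHz
Channel bandwidth = 8 * 8 = 64 kHz
Guard bands = 7 gaps * 0 kHz = 0 kHz
Total = 64 + 0 = 64 kHz

64


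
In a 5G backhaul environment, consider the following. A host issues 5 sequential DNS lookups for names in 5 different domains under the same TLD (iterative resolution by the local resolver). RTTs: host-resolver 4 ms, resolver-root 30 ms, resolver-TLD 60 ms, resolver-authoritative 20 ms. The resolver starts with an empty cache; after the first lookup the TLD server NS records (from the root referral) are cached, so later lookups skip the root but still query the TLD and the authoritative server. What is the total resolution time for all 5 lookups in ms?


Lookup 1 (cold cache): local + root + TLD + auth = 4 + 30 + 60 + 20 = 114 ms
Lookups 2..5 (TLD NS cached -> skip root; new domain -> still ask TLD and auth): local + TLD + auth = 4 + 60 + 20 = 84 ms each
Remaining 4 lookups: 4 * 84 = 336 ms
Total = 114 + 336 = 450 ms

450


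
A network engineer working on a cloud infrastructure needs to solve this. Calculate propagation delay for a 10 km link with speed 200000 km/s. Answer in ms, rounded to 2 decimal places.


Given: distance = 10 km, speed = 200000 km/s
Delay = distance / speed = 10 / 200000 seconds
Delay in ms = 10 * 1000 / 200000
Delay = 0.0500 ms
Rounded to 2 dp = 0.05 ms

0.05


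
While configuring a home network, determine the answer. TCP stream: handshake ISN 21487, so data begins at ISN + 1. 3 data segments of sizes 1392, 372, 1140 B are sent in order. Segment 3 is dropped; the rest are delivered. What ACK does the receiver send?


SYN uses sequence number 21487; first data byte = ISN + 1 = 21488.
Segment 1: SEQ = 21488, len = 1392 B, covers [21488, 22879]
Segment 2: SEQ = 22880, len = 372 B, covers [22880, 23251]
Segment 3: SEQ = 23252, len = 1140 B, covers [23252, 24391] [LOST]
In-order data received: bytes [21488, 23251] (segments 1..2).
Segment 3 missing -> gap begins at byte 23252.
Cumulative ACK = next expected in-order byte = 21488 + 1392 + 372 = 23252

23252


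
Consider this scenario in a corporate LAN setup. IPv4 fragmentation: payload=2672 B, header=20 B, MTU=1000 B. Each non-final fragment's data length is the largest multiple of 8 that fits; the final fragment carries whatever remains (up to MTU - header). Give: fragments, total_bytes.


Max data per non-final fragment = floor((MTU - header)/8)*8 = floor((1000 - 20)/8)*8 = floor(980/8)*8 = 976 B
Final fragment needs no 8-byte alignment: it can carry up to MTU - header = 980 B
Non-final fragments needed = ceil((payload - 980) / 976) = ceil(1692/976) = ceil(1.7336) = 2
Number of fragments = 2 + 1 = 3
Fragment sizes (data): 2 * 976 B + 720 B (last, 720 <= 980 OK)
Total bytes sent = payload + n_frags * header = 2672 + 3*20 = 2672 + 60 = 2732 B

3, 2732


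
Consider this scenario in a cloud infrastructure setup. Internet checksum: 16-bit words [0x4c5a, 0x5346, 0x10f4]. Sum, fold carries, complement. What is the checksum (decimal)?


Given words: [0x4c5a, 0x5346, 0x10f4]
Step 1: Sum all words
Raw sum = 19546 + 21318 + 4340 = 45204
One's complement = ~45204 & 0xFFFF = 20331

20331


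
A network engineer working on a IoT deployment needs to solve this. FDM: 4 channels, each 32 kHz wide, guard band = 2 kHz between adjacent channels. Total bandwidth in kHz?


Given: 4 channels, 32 kHz each, guard = 2 kHz
Channel bandwidth = 4 * 32 = 128 kHz
Guard bands = 3 gaps * 2 kHz = 6 kHz
Total = 128 + 6 = 134 kHz

134


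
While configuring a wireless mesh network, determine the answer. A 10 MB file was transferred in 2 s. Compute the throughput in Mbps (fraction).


Given: file = 10 MB, time = 2 s
File in Mb = 10 * 8 = 80 Mb
Throughput = 80 / 2 Mbps
Throughput = 40 Mbps

40


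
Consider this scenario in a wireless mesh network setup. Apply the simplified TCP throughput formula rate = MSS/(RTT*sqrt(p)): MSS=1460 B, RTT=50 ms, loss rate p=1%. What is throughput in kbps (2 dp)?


Given: MSS = 1460 bytes, RTT = 50 ms, loss = 1%
RTT in seconds = 50 / 1000 = 0.05
Loss rate = 1% = 0.01
sqrt(loss) = sqrt(0.01) = 0.1
Throughput (bytes/s) = 1460 / (0.05 * 0.1) = 292000.0000
Throughput (kbps) = 292000.0000 * 8 / 1000 = 2336.000000 -> 2336.00 kbps (2 dp)

2336.00


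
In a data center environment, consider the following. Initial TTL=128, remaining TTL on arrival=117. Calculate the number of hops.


Given: initial TTL = 128, received TTL = 117
Hops = initial TTL - received TTL
Hops = 128 - 117 = 11

11


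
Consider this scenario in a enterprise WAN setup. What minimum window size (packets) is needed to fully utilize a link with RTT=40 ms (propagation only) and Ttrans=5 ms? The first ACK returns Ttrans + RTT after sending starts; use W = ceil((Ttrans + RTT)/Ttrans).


Given: Ttrans = 5 ms, RTT = 40 ms (= 2 * Tprop, Tprop = 20 ms)
Time until first ACK returns = Ttrans + RTT = 5 + 40 = 45 ms
Need W * Ttrans >= Ttrans + RTT  ->  W >= (Ttrans + RTT) / Ttrans
(Ttrans + RTT) / Ttrans = 45 / 5 = 9
W_min = ceil(9) = 9

9


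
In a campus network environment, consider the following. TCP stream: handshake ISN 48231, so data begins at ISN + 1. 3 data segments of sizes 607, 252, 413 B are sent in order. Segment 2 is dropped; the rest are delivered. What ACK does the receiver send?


SYN uses sequence number 48231; first data byte = ISN + 1 = 48232.
Segment 1: SEQ = 48232, len = 607 B, covers [48232, 48838]
Segment 2: SEQ = 48839, len = 252 B, covers [48839, 49090] [LOST]
Segment 3: SEQ = 49091, len = 413 B, covers [49091, 49503]
In-order data received: bytes [48232, 48838] (segments 1..1).
Segment 2 missing -> gap begins at byte 48839; later segments buffered out of order.
Cumulative ACK = next expected in-order byte = 48232 + 607 = 48839

48839


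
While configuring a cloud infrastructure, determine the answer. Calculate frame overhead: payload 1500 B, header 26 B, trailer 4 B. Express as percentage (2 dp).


Given: payload = 1500 B, header = 26 B, trailer = 4 B
Overhead bytes = header + trailer = 26 + 4 = 30
Total frame = payload + overhead = 1500 + 30 = 1530
Overhead % = 30 / 1530 * 100 = 1.9608% -> 1.96% (2 dp)

1.96


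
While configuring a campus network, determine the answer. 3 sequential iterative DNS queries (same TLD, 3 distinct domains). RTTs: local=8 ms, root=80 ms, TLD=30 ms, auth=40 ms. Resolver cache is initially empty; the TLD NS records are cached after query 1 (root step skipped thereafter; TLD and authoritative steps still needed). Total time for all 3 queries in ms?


Lookup 1 (cold cache): local + root + TLD + auth = 8 + 80 + 30 + 40 = 158 ms
Lookups 2..3 (TLD NS cached -> skip root; new domain -> still ask TLD and auth): local + TLD + auth = 8 + 30 + 40 = 78 ms each
Remaining 2 lookups: 2 * 78 = 156 ms
Total = 158 + 156 = 314 ms

314


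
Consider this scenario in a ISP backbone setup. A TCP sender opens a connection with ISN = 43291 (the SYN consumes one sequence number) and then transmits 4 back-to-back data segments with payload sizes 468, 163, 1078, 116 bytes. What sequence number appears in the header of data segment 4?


The SYN occupies sequence number ISN = 43291, so the first data byte is ISN + 1 = 43292.
SEQ of data segment i = (ISN + 1) + sum of payload sizes of segments 1..i-1.
Segment 1: SEQ = 43292, payload = 468 bytes
Segment 2: SEQ = 43760, payload = 163 bytes
Segment 3: SEQ = 43923, payload = 1078 bytes
Segment 4: SEQ = 45001, payload = 116 bytes
SEQ of segment 4 = 43292 + 468 + 163 + 1078 = 45001

45001


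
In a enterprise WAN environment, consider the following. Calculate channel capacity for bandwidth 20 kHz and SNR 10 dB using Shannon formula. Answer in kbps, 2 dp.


Given: B = 20 kHz, SNR = 10 dB
SNR linear = 10^(10/10) = 10
1 + SNR = 11
log2(11) = 3.4594316186
C = 20 * 1000 * 3.4594316186 = 69188.6324 bps
C = 69.188632 kbps -> 69.19 kbps (2 dp)

69.19


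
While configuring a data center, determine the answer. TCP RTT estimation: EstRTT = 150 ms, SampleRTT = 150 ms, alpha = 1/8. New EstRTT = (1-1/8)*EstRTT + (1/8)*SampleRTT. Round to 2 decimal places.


Given: EstRTT = 150 ms, SampleRTT = 150 ms, alpha = 1/8
New EstRTT = (1 - alpha) * EstRTT + alpha * SampleRTT
(7/8) * 150 = 131.25
(1/8) * 150 = 18.75
New EstRTT = 131.25 + 18.75 = 150 ms -> 150.00 ms (2 dp)

150.00


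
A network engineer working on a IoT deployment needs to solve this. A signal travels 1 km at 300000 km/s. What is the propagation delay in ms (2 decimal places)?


Given: distance = 1 km, speed = 300000 km/s
Delay = distance / speed = 1 / 300000 seconds
Delay in ms = 1 * 1000 / 300000
Delay = 0.0033 ms
Rounded to 2 dp = 0.00 ms

0.00


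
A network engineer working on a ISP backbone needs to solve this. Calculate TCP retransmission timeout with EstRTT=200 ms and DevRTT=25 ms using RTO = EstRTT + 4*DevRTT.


Given: EstRTT = 200 ms, DevRTT = 25 ms
Timeout = EstRTT + 4 * DevRTT
4 * DevRTT = 4 * 25 = 100
Timeout = 200 + 100 = 300 ms

300


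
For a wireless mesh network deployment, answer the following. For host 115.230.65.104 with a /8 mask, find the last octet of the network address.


Given: IP = 115.230.65.104, prefix = /8
Subnet mask = 255.0.0.0
Last octet of IP: 104
Last octet of mask: 0
Network last octet = 104 AND 0 = 0

0


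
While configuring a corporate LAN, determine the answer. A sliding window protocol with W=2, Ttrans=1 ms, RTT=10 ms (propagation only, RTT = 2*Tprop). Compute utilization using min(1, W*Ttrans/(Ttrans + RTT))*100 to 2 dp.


Given: W = 2, Ttrans = 1 ms, RTT = 10 ms (= 2 * Tprop, Tprop = 5 ms)
Cycle time = Ttrans + RTT = 1 + 10 = 11 ms (first packet sent until its ACK returns)
W * Ttrans = 2 * 1 = 2 ms of sending per cycle
W * Ttrans / (Ttrans + RTT) = 2 / 11 = 0.181818
U = min(1, 0.181818) = 0.181818
U% = 18.18%

18.18


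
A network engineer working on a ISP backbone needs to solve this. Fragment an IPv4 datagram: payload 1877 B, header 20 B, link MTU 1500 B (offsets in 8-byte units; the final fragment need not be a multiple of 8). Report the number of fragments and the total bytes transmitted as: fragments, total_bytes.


Max data per non-final fragment = floor((MTU - header)/8)*8 = floor((1500 - 20)/8)*8 = floor(1480/8)*8 = 1480 B
Final fragment needs no 8-byte alignment: it can carry up to MTU - header = 1480 B
Non-final fragments needed = ceil((payload - 1480) / 1480) = ceil(397/1480) = ceil(0.2682) = 1
Number of fragments = 1 + 1 = 2
Fragment sizes (data): 1 * 1480 B + 397 B (last, 397 <= 1480 OK)
Total bytes sent = payload + n_frags * header = 1877 + 2*20 = 1877 + 40 = 1917 B

2, 1917


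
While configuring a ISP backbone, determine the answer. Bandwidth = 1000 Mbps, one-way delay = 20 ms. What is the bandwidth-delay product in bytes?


Given: bandwidth = 1000 Mbps, delay = 20 ms
BDP in bits = 1000 * 10^6 * 20 / 1000
BDP in bits = 20000000
BDP in bytes = 20000000 / 8 = 2500000

2500000


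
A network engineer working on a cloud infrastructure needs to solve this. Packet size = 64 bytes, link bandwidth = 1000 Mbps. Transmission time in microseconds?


Given: packet = 64 bytes, bandwidth = 1000 Mbps
Packet in bits = 64 * 8 = 512 bits
Bandwidth = 1000 * 10^6 = 1000000000 bps
Time = 512 / 1000000000 seconds
Time in us = 512 * 10^6 / 1000000000 = 0.512

0.512


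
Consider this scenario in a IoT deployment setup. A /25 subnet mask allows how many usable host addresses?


Given: subnet mask /25
Host bits = 32 - 25 = 7
Total addresses = 2^7 = 128
Usable hosts = 128 - 2 (network + broadcast) = 126

126


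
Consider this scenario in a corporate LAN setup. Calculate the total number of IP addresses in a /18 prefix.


Given: CIDR prefix /18
Host bits = 32 - 18 = 14
Total addresses = 2^14 = 16384

16384


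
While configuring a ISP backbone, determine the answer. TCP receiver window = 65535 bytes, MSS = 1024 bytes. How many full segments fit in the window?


Given: RWND = 65535 bytes, MSS = 1024 bytes
Full segments = floor(RWND / MSS)
Full segments = floor(65535 / 1024)
Full segments = floor(63.999) = 63

63


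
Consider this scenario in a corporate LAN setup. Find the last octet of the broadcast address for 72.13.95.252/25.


Given: IP = 72.13.95.252, prefix = /25
Host bits = 32 - 25 = 7
Network last octet = 252 AND mask = 128
Host part size = 2^7 - 1 = 127
Broadcast last octet = 128 OR 127 = 255

255


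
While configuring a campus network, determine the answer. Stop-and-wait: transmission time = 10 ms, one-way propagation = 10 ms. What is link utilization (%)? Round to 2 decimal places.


Given: Ttrans = 10 ms, Tprop = 10 ms
RTT = 2 * Tprop = 2 * 10 = 20 ms
U = Ttrans / (Ttrans + RTT)
U = 10 / (10 + 20)
U = 10 / 30 = 0.333333
U% = 33.33%

33.33


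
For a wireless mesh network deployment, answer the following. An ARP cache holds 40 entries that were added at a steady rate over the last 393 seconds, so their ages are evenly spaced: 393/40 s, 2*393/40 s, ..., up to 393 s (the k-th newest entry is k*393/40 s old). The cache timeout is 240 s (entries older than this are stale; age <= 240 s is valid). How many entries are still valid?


Ages are k * 393/40 s for k = 1..40 (spacing = 9.8250 s).
Entry k is valid iff k * 393/40 <= 240 iff k <= 40 * 240 / 393 = 24.4275
n_valid = floor(24.4275) = 24
(n_stale = 40 - 24 = 16)

24


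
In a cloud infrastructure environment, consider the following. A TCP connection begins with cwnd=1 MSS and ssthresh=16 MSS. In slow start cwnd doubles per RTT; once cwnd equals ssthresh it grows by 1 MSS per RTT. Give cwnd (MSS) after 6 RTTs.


RTT 0: cwnd = 1 MSS (initial)
RTT 1: cwnd = 2 MSS (slow start, doubled)
RTT 2: cwnd = 4 MSS (slow start, doubled)
RTT 3: cwnd = 8 MSS (slow start, doubled)
RTT 4: cwnd = 16 MSS (slow start, doubled)
RTT 5: cwnd = 17 MSS (congestion avoidance, +1)
RTT 6: cwnd = 18 MSS (congestion avoidance, +1)

18


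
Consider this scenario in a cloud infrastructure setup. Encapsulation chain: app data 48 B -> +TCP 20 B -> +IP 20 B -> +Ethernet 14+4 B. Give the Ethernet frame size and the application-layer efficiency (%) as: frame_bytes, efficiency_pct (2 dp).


TCP segment = 48 + 20 = 68 B
IP packet = 68 + 20 = 88 B
Ethernet frame = 88 + 14 + 4 = 106 B
Efficiency = app / frame = 48 / 106 = 0.452830 = 45.2830% -> 45.28% (2 dp)

106, 45.28


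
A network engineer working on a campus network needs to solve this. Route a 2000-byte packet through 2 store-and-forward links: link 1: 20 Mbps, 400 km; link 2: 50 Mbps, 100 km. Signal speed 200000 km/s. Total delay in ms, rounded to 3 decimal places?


Packet = 2000 bytes = 16000 bits. Store-and-forward: sum (t_trans + t_prop) per link.
Link 1: t_trans = 16000/(20*10^6) s = 0.8000 ms; t_prop = 400/200000 s = 2.0000 ms; subtotal = 2.8000 ms
Link 2: t_trans = 16000/(50*10^6) s = 0.3200 ms; t_prop = 100/200000 s = 0.5000 ms; subtotal = 0.8200 ms
End-to-end = 2.8000 + 0.8200 = 3.6200 ms -> 3.620 ms (3 dp)

3.620


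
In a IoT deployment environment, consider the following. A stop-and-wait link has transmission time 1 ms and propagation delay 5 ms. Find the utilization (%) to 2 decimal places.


Given: Ttrans = 1 ms, Tprop = 5 ms
RTT = 2 * Tprop = 2 * 5 = 10 ms
U = Ttrans / (Ttrans + RTT)
U = 1 / (1 + 10)
U = 1 / 11 = 0.090909
U% = 9.09%

9.09


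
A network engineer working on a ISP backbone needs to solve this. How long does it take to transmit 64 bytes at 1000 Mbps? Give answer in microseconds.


Given: packet = 64 bytes, bandwidth = 1000 Mbps
Packet in bits = 64 * 8 = 512 bits
Bandwidth = 1000 * 10^6 = 1000000000 bps
Time = 512 / 1000000000 seconds
Time in us = 512 * 10^6 / 1000000000 = 0.512

0.512


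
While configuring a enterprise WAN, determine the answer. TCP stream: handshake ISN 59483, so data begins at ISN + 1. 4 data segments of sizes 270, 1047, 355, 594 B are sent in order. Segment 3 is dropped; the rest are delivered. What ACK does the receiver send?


SYN uses sequence number 59483; first data byte = ISN + 1 = 59484.
Segment 1: SEQ = 59484, len = 270 B, covers [59484, 59753]
Segment 2: SEQ = 59754, len = 1047 B, covers [59754, 60800]
Segment 3: SEQ = 60801, len = 355 B, covers [60801, 61155] [LOST]
Segment 4: SEQ = 61156, len = 594 B, covers [61156, 61749]
In-order data received: bytes [59484, 60800] (segments 1..2).
Segment 3 missing -> gap begins at byte 60801; later segments buffered out of order.
Cumulative ACK = next expected in-order byte = 59484 + 270 + 1047 = 60801

60801


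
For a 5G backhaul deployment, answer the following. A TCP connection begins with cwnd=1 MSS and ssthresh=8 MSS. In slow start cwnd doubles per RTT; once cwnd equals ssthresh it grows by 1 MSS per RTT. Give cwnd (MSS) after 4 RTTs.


RTT 0: cwnd = 1 MSS (initial)
RTT 1: cwnd = 2 MSS (slow start, doubled)
RTT 2: cwnd = 4 MSS (slow start, doubled)
RTT 3: cwnd = 8 MSS (slow start, doubled)
RTT 4: cwnd = 9 MSS (congestion avoidance, +1)

9


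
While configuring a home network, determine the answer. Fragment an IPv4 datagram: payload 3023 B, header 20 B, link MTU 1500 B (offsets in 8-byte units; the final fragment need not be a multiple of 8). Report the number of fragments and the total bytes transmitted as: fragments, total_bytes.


Max data per non-final fragment = floor((MTU - header)/8)*8 = floor((1500 - 20)/8)*8 = floor(1480/8)*8 = 1480 B
Final fragment needs no 8-byte alignment: it can carry up to MTU - header = 1480 B
Non-final fragments needed = ceil((payload - 1480) / 1480) = ceil(1543/1480) = ceil(1.0426) = 2
Number of fragments = 2 + 1 = 3
Fragment sizes (data): 2 * 1480 B + 63 B (last, 63 <= 1480 OK)
Total bytes sent = payload + n_frags * header = 3023 + 3*20 = 3023 + 60 = 3083 B

3, 3083


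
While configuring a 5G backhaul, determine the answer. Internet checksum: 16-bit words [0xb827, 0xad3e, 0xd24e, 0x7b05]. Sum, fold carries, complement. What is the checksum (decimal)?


Given words: [0xb827, 0xad3e, 0xd24e, 0x7b05]
Step 1: Sum all words
Raw sum = 47143 + 44350 + 53838 + 31493 = 176824
Step 2: Fold carry: (45752 + 2) = 45754
One's complement = ~45754 & 0xFFFF = 19781

19781


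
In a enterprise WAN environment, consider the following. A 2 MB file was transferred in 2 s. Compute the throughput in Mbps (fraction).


Given: file = 2 MB, time = 2 s
File in Mb = 2 * 8 = 16 Mb
Throughput = 16 / 2 Mbps
Throughput = 8 Mbps

8


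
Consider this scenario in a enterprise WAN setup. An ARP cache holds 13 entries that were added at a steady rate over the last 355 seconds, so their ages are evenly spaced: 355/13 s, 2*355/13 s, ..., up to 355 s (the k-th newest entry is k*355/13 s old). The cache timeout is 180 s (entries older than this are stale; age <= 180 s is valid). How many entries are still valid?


Ages are k * 355/13 s for k = 1..13 (spacing = 27.3077 s).
Entry k is valid iff k * 355/13 <= 180 iff k <= 13 * 180 / 355 = 6.5915
n_valid = floor(6.5915) = 6
(n_stale = 13 - 6 = 7)

6


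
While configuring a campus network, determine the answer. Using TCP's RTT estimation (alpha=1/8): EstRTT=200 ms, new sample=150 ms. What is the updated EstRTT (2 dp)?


Given: EstRTT = 200 ms, SampleRTT = 150 ms, alpha = 1/8
New EstRTT = (1 - alpha) * EstRTT + alpha * SampleRTT
(7/8) * 200 = 175
(1/8) * 150 = 18.75
New EstRTT = 175 + 18.75 = 193.75 ms -> 193.75 ms (2 dp)

193.75


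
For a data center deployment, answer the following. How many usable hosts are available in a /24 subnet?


Given: subnet mask /24
Host bits = 32 - 24 = 8
Total addresses = 2^8 = 256
Usable hosts = 256 - 2 (network + broadcast) = 254

254


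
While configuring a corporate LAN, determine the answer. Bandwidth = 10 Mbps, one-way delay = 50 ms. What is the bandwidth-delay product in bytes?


Given: bandwidth = 10 Mbps, delay = 50 ms
BDP in bits = 10 * 10^6 * 50 / 1000
BDP in bits = 500000
BDP in bytes = 500000 / 8 = 62500

62500


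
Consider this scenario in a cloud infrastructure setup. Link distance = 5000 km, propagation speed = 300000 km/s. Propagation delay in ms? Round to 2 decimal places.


Given: distance = 5000 km, speed = 300000 km/s
Delay = distance / speed = 5000 / 300000 seconds
Delay in ms = 5000 * 1000 / 300000
Delay = 16.6667 ms
Rounded to 2 dp = 16.67 ms

16.67


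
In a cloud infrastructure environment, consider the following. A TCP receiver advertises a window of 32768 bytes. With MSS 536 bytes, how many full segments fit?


Given: RWND = 32768 bytes, MSS = 536 bytes
Full segments = floor(RWND / MSS)
Full segments = floor(32768 / 536)
Full segments = floor(61.1343) = 61

61


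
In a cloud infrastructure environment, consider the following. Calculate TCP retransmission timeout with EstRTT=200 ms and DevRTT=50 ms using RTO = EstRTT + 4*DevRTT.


Given: EstRTT = 200 ms, DevRTT = 50 ms
Timeout = EstRTT + 4 * DevRTT
4 * DevRTT = 4 * 50 = 200
Timeout = 200 + 200 = 400 ms

400


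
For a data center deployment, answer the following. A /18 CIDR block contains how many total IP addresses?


Given: CIDR prefix /18
Host bits = 32 - 18 = 14
Total addresses = 2^14 = 16384

16384


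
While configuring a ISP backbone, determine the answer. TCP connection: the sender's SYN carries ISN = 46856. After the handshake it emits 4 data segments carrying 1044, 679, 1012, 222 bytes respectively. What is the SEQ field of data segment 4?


The SYN occupies sequence number ISN = 46856, so the first data byte is ISN + 1 = 46857.
SEQ of data segment i = (ISN + 1) + sum of payload sizes of segments 1..i-1.
Segment 1: SEQ = 46857, payload = 1044 bytes
Segment 2: SEQ = 47901, payload = 679 bytes
Segment 3: SEQ = 48580, payload = 1012 bytes
Segment 4: SEQ = 49592, payload = 222 bytes
SEQ of segment 4 = 46857 + 1044 + 679 + 1012 = 49592

49592


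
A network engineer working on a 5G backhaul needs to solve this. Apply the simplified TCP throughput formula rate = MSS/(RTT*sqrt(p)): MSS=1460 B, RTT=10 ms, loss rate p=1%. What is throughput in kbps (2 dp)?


Given: MSS = 1460 bytes, RTT = 10 ms, loss = 1%
RTT in seconds = 10 / 1000 = 0.01
Loss rate = 1% = 0.01
sqrt(loss) = sqrt(0.01) = 0.1
Throughput (bytes/s) = 1460 / (0.01 * 0.1) = 1460000.0000
Throughput (kbps) = 1460000.0000 * 8 / 1000 = 11680.000000 -> 11680.00 kbps (2 dp)

11680.00


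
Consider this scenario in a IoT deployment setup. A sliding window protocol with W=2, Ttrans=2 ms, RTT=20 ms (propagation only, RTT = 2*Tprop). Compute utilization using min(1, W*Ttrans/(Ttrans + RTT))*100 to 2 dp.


Given: W = 2, Ttrans = 2 ms, RTT = 20 ms (= 2 * Tprop, Tprop = 10 ms)
Cycle time = Ttrans + RTT = 2 + 20 = 22 ms (first packet sent until its ACK returns)
W * Ttrans = 2 * 2 = 4 ms of sending per cycle
W * Ttrans / (Ttrans + RTT) = 4 / 22 = 0.181818
U = min(1, 0.181818) = 0.181818
U% = 18.18%

18.18


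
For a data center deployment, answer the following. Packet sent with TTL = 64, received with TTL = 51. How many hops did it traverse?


Given: initial TTL = 64, received TTL = 51
Hops = initial TTL - received TTL
Hops = 64 - 51 = 13

13


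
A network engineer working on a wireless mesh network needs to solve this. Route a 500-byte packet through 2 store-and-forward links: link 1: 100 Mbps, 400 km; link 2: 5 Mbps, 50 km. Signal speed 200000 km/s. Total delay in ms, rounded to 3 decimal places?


Packet = 500 bytes = 4000 bits. Store-and-forward: sum (t_trans + t_prop) per link.
Link 1: t_trans = 4000/(100*10^6) s = 0.0400 ms; t_prop = 400/200000 s = 2.0000 ms; subtotal = 2.0400 ms
Link 2: t_trans = 4000/(5*10^6) s = 0.8000 ms; t_prop = 50/200000 s = 0.2500 ms; subtotal = 1.0500 ms
End-to-end = 2.0400 + 1.0500 = 3.0900 ms -> 3.090 ms (3 dp)

3.090


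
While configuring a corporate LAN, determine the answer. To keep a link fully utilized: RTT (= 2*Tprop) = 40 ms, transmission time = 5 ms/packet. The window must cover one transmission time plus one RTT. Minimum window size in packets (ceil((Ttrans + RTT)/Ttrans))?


Given: Ttrans = 5 ms, RTT = 40 ms (= 2 * Tprop, Tprop = 20 ms)
Time until first ACK returns = Ttrans + RTT = 5 + 40 = 45 ms
Need W * Ttrans >= Ttrans + RTT  ->  W >= (Ttrans + RTT) / Ttrans
(Ttrans + RTT) / Ttrans = 45 / 5 = 9
W_min = ceil(9) = 9

9


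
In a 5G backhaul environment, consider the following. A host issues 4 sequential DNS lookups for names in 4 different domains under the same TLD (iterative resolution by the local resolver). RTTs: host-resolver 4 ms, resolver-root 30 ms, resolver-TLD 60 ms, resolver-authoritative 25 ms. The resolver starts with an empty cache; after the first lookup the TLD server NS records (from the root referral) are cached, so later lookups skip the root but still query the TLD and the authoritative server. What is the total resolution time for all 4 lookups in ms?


Lookup 1 (cold cache): local + root + TLD + auth = 4 + 30 + 60 + 25 = 119 ms
Lookups 2..4 (TLD NS cached -> skip root; new domain -> still ask TLD and auth): local + TLD + auth = 4 + 60 + 25 = 89 ms each
Remaining 3 lookups: 3 * 89 = 267 ms
Total = 119 + 267 = 386 ms

386


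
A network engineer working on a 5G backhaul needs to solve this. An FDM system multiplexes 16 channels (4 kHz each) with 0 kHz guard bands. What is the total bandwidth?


Given: 16 channels, 4 kHz each, guard = 0 kHz
Channel bandwidth = 16 * 4 = 64 kHz
Guard bands = 15 gaps * 0 kHz = 0 kHz
Total = 64 + 0 = 64 kHz

64


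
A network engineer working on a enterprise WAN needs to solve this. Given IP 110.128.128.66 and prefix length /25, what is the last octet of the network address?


Given: IP = 110.128.128.66, prefix = /25
Subnet mask = 255.255.255.128
Last octet of IP: 66
Last octet of mask: 128
Network last octet = 66 AND 128 = 0

0


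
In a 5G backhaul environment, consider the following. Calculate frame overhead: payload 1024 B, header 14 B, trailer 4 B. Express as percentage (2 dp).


Given: payload = 1024 B, header = 14 B, trailer = 4 B
Overhead bytes = header + trailer = 14 + 4 = 18
Total frame = payload + overhead = 1024 + 18 = 1042
Overhead % = 18 / 1042 * 100 = 1.7274% -> 1.73% (2 dp)

1.73


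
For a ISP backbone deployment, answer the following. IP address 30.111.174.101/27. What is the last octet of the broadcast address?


Given: IP = 30.111.174.101, prefix = /27
Host bits = 32 - 27 = 5
Network last octet = 101 AND mask = 96
Host part size = 2^5 - 1 = 31
Broadcast last octet = 96 OR 31 = 127

127
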